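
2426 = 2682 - 256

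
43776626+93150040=136926666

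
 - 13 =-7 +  - 6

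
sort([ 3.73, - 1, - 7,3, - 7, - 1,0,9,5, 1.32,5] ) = [ - 7, - 7, - 1, - 1 , 0,1.32,3,3.73,5,5,9 ]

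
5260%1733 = 61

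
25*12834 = 320850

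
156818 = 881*178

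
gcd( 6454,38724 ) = 6454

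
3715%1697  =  321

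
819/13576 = 819/13576 = 0.06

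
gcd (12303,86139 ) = 9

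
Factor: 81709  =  101^1* 809^1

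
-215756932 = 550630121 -766387053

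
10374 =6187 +4187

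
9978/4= 2494 + 1/2 = 2494.50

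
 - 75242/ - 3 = 25080+ 2/3 =25080.67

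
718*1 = 718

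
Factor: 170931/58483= 681/233 = 3^1*227^1*233^( - 1 ) 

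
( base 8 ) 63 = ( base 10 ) 51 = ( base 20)2b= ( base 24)23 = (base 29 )1M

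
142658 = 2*71329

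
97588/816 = 24397/204 = 119.59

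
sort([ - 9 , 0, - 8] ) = [-9, - 8, 0 ] 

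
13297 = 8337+4960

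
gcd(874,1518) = 46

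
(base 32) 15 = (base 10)37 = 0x25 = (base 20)1h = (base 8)45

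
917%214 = 61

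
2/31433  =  2/31433 = 0.00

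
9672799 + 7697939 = 17370738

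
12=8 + 4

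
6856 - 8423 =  -1567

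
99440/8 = 12430 = 12430.00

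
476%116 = 12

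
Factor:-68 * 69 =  - 2^2*3^1 * 17^1 * 23^1  =  -4692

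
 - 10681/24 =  - 10681/24 = - 445.04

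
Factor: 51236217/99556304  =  2^(  -  4 )*3^2*19^1*29^(-1 )*103^1*2909^1*214561^( - 1) 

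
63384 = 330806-267422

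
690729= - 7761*(  -  89 ) 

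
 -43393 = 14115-57508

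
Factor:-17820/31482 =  - 30/53 = -2^1 * 3^1*5^1*53^( -1) 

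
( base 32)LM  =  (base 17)26E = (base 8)1266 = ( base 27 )PJ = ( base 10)694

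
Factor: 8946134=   2^1*127^1*35221^1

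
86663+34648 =121311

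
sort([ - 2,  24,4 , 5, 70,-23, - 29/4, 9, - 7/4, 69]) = [ - 23, - 29/4, - 2, - 7/4,4,5, 9, 24,69,70]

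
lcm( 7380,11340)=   464940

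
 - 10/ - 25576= 5/12788=0.00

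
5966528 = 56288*106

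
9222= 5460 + 3762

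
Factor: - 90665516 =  - 2^2 * 1499^1*15121^1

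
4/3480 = 1/870=0.00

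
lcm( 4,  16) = 16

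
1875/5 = 375 = 375.00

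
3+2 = 5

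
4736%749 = 242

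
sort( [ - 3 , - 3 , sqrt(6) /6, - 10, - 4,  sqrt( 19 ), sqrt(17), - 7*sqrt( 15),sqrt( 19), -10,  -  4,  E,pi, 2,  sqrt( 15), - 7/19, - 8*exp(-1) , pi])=[ - 7*sqrt(15),-10,- 10, - 4 , - 4, - 3, - 3,-8* exp( - 1), - 7/19,  sqrt (6 ) /6, 2,E,pi,pi,sqrt( 15),  sqrt( 17),  sqrt( 19 ), sqrt( 19)]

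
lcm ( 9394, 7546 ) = 460306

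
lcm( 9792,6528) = 19584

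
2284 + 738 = 3022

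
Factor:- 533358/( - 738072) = 2^(-2)*3^(-1) * 7^1*67^(- 1) *83^1 = 581/804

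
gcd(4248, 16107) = 177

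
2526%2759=2526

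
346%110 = 16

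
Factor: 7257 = 3^1*41^1* 59^1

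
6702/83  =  80 + 62/83 = 80.75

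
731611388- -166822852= 898434240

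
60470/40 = 6047/4 = 1511.75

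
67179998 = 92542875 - 25362877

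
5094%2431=232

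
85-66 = 19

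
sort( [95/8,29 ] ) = [ 95/8,29]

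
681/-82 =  - 681/82=-8.30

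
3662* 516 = 1889592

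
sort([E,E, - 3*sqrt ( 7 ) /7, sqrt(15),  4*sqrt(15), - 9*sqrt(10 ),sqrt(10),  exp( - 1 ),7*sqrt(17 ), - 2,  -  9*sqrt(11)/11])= [ - 9 * sqrt(10), - 9*sqrt(11)/11, - 2, - 3*sqrt(7) /7,exp( - 1 ), E,E, sqrt( 10 ),sqrt( 15 ),4*sqrt( 15 ), 7*sqrt( 17)]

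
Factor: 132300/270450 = 294/601= 2^1*3^1*7^2*601^(- 1) 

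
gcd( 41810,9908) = 2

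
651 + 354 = 1005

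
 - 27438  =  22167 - 49605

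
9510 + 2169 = 11679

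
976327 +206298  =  1182625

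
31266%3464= 90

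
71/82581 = 71/82581 = 0.00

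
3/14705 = 3/14705 = 0.00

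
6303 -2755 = 3548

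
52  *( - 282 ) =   -  14664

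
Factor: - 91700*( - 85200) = 7812840000 =2^6*3^1*5^4*7^1*71^1*131^1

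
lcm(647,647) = 647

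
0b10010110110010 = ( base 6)112402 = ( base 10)9650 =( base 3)111020102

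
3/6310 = 3/6310= 0.00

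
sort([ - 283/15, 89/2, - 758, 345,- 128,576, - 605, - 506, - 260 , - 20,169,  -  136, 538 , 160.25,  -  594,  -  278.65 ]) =[ - 758 ,-605, - 594, - 506,  -  278.65, - 260, - 136,  -  128, -20, - 283/15,  89/2,160.25, 169,345,538,576 ] 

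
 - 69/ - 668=69/668=0.10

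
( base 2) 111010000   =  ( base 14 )252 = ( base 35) D9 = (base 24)J8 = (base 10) 464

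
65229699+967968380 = 1033198079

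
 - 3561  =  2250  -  5811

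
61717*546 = 33697482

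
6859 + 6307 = 13166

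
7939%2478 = 505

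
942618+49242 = 991860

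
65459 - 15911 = 49548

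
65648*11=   722128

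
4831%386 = 199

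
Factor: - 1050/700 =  - 3/2= - 2^( - 1 ) * 3^1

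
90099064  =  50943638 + 39155426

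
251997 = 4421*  57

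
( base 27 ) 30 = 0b1010001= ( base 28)2P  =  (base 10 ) 81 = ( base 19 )45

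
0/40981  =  0  =  0.00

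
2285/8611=2285/8611 = 0.27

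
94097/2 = 94097/2 = 47048.50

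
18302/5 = 18302/5 = 3660.40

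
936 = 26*36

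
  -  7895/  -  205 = 38+21/41  =  38.51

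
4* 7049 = 28196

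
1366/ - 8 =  - 171 + 1/4 = -170.75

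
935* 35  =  32725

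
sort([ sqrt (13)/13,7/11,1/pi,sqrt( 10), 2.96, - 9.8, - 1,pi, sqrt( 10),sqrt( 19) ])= [ - 9.8, - 1,sqrt( 13) /13 , 1/pi , 7/11, 2.96,pi,sqrt (10 ),sqrt(10),sqrt( 19 ) ] 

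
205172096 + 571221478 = 776393574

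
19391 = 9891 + 9500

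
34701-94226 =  -59525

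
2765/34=2765/34 = 81.32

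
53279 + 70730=124009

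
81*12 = 972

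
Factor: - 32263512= - 2^3*3^1*379^1*3547^1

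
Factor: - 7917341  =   - 7917341^1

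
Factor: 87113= 13^1 * 6701^1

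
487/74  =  487/74= 6.58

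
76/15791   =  76/15791= 0.00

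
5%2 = 1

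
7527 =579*13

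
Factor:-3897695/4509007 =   -  5^1*23^1*29^( - 1 )*89^( -1 )*1747^( - 1 )*33893^1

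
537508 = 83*6476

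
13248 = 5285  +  7963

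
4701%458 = 121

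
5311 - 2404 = 2907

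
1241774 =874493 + 367281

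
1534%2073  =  1534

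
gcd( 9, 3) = 3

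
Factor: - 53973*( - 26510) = 1430824230 =2^1*3^3 *5^1*11^1  *  241^1*  1999^1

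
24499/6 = 4083 + 1/6 =4083.17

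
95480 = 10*9548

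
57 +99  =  156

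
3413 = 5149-1736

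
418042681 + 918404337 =1336447018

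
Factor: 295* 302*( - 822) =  - 2^2*3^1*5^1*59^1*137^1*151^1 = -73231980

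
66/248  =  33/124=0.27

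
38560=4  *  9640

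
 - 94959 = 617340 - 712299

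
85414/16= 5338+ 3/8 =5338.38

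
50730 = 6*8455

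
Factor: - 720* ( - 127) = 91440 = 2^4*3^2*5^1*127^1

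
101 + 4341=4442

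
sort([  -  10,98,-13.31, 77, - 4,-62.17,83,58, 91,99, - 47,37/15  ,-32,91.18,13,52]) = [  -  62.17, - 47,-32,- 13.31,  -  10, - 4,37/15,13, 52,58, 77,83,91, 91.18, 98 , 99 ]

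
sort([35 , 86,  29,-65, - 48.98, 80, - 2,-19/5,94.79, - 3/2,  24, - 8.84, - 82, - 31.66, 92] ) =[ - 82, - 65, - 48.98, - 31.66 ,  -  8.84, - 19/5, - 2, - 3/2, 24, 29,35,80,86,92,94.79]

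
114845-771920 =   -  657075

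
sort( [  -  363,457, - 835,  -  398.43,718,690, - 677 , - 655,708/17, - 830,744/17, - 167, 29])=[-835, - 830,-677, - 655,  -  398.43, - 363, -167 , 29, 708/17 , 744/17,457, 690 , 718] 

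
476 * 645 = 307020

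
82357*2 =164714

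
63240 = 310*204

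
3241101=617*5253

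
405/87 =4 + 19/29 = 4.66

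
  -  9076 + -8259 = -17335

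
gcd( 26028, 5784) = 2892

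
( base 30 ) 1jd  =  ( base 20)3E3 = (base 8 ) 2713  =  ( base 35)17d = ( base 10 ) 1483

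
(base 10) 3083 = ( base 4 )300023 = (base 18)995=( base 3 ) 11020012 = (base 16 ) c0b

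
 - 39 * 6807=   -265473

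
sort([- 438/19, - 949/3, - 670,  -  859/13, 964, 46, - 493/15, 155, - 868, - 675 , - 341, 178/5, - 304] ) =[- 868, - 675 , - 670,-341, - 949/3, - 304, - 859/13, - 493/15, - 438/19, 178/5,46,155,964]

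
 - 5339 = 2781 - 8120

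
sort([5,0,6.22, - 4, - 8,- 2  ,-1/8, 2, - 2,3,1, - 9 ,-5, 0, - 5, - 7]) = [ - 9, - 8, - 7, - 5, - 5, - 4, - 2, - 2, - 1/8, 0, 0,1,2 , 3,5,6.22]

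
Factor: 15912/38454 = 2^2* 3^1 * 29^( - 1) = 12/29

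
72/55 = 1 +17/55 = 1.31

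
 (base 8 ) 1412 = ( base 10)778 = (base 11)648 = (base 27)11m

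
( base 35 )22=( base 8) 110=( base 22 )36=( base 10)72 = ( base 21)39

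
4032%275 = 182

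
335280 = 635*528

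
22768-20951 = 1817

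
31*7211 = 223541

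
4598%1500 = 98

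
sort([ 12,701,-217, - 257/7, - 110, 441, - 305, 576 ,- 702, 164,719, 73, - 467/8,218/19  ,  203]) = [ - 702, - 305, - 217,- 110,-467/8, - 257/7,218/19, 12, 73, 164, 203, 441, 576, 701, 719 ] 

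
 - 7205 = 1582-8787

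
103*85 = 8755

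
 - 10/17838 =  - 5/8919= - 0.00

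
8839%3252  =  2335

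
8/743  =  8/743 = 0.01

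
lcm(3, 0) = 0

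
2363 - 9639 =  - 7276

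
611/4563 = 47/351 = 0.13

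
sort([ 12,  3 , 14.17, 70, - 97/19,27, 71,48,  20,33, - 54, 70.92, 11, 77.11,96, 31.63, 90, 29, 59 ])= [-54 , - 97/19, 3, 11,12, 14.17,20, 27 , 29,31.63, 33, 48,59, 70, 70.92, 71,77.11, 90,96 ]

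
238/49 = 34/7 = 4.86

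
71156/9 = 71156/9 = 7906.22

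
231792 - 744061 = - 512269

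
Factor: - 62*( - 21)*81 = 105462 = 2^1*3^5*7^1*31^1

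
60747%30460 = 30287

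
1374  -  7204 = -5830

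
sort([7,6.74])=[ 6.74,7] 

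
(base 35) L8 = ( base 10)743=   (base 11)616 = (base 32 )n7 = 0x2e7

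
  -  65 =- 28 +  - 37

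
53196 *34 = 1808664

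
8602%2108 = 170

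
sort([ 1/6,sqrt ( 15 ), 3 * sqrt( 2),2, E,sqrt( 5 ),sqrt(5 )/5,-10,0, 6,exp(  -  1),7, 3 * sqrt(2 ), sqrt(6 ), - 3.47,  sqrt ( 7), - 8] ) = [- 10, - 8,-3.47, 0, 1/6,exp (-1 ) , sqrt(5 )/5, 2,sqrt (5 ), sqrt( 6), sqrt(7),E, sqrt( 15 ),3 * sqrt (2 ),  3 * sqrt(2), 6,7]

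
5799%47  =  18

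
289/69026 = 289/69026 = 0.00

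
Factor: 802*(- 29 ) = -2^1 * 29^1 * 401^1 =-23258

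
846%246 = 108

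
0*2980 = 0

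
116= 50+66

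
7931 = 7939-8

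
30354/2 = 15177= 15177.00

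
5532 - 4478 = 1054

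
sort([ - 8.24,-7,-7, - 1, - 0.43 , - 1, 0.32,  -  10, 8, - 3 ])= [  -  10,-8.24, - 7, - 7, - 3, - 1 , - 1, - 0.43,0.32,8 ] 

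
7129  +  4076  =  11205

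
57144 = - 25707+82851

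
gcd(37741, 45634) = 1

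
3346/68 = 49+7/34= 49.21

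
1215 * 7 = 8505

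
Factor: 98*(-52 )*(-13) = 66248 = 2^3*7^2*13^2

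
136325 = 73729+62596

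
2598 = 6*433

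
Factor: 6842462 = 2^1*11^1* 311021^1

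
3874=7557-3683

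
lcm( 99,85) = 8415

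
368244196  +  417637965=785882161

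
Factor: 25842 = 2^1*3^1*59^1*73^1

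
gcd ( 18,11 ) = 1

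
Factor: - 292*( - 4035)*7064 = 8322946080= 2^5* 3^1  *5^1*73^1*269^1*883^1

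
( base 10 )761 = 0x2F9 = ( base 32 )NP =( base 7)2135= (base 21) 1F5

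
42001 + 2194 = 44195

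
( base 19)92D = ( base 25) 570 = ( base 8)6344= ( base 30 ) 3k0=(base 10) 3300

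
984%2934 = 984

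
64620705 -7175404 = 57445301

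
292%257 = 35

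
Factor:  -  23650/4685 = - 2^1*5^1*11^1*43^1*937^( - 1) = - 4730/937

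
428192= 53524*8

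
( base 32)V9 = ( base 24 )1hh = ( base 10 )1001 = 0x3e9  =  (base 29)15f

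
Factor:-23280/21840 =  - 7^( - 1) *13^( - 1 ) * 97^1 = -97/91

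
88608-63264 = 25344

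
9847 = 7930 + 1917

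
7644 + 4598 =12242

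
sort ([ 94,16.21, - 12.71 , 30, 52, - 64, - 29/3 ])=[ - 64 , - 12.71,-29/3, 16.21, 30, 52 , 94]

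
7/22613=7/22613= 0.00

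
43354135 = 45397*955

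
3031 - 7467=  -  4436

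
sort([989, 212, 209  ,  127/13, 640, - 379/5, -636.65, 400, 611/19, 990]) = [ - 636.65, - 379/5, 127/13,  611/19, 209,212, 400, 640,989 , 990 ]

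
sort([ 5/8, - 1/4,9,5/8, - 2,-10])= [ - 10,- 2,-1/4, 5/8 , 5/8,9]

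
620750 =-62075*( - 10 ) 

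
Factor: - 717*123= - 3^2*41^1*239^1 = - 88191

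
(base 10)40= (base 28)1C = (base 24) 1g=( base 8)50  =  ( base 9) 44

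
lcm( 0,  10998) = 0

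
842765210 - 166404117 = 676361093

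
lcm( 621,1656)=4968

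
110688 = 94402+16286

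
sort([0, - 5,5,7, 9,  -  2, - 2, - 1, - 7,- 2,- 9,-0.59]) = [-9,-7,-5, - 2,-2,-2 , - 1, - 0.59, 0, 5,7 , 9]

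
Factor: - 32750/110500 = -2^(-1)*13^( - 1 ) * 17^(-1 )*131^1 = - 131/442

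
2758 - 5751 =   -  2993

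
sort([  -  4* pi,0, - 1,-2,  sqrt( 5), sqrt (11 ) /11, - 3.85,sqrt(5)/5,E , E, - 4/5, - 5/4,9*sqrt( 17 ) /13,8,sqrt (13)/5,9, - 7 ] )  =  [ - 4*pi, - 7, -3.85, -2 , - 5/4, - 1, - 4/5 , 0, sqrt( 11 ) /11,sqrt(5)/5 , sqrt(13)/5, sqrt(5) , E,  E,9*sqrt( 17)/13,8,9] 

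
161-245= - 84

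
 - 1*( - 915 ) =915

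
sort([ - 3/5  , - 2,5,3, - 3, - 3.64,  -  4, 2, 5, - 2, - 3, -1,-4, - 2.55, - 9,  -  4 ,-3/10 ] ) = [ - 9, - 4,- 4 , - 4,-3.64, - 3, - 3,-2.55,-2,  -  2, - 1,- 3/5, - 3/10, 2,3, 5,5 ]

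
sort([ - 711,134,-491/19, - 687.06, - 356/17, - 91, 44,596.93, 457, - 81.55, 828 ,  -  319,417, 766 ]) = [-711,- 687.06, - 319 , - 91, - 81.55,  -  491/19,-356/17, 44, 134 , 417, 457, 596.93, 766,828]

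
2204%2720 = 2204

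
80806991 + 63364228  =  144171219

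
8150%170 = 160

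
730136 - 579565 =150571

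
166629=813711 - 647082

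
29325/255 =115=115.00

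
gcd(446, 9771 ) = 1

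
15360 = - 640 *( - 24 ) 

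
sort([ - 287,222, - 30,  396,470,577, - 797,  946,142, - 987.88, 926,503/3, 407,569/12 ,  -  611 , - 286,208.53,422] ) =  [ - 987.88, - 797,-611, - 287 , - 286, - 30, 569/12, 142, 503/3,208.53, 222,396, 407, 422,470, 577,926, 946]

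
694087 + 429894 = 1123981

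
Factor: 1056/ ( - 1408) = -3/4  =  -2^ (  -  2)*3^1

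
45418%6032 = 3194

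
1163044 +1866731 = 3029775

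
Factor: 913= 11^1*83^1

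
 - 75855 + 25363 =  - 50492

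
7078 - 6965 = 113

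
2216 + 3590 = 5806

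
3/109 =3/109= 0.03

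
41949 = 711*59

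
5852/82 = 71 + 15/41 = 71.37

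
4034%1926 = 182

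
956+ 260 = 1216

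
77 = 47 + 30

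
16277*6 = 97662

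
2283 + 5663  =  7946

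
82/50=1 +16/25 =1.64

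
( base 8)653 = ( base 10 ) 427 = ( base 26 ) GB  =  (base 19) 139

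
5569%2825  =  2744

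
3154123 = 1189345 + 1964778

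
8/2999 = 8/2999 = 0.00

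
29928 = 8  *3741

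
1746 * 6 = 10476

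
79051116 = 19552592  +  59498524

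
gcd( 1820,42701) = 1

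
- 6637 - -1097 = - 5540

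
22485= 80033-57548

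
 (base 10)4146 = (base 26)63C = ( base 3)12200120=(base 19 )b94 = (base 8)10062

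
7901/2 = 3950 + 1/2=3950.50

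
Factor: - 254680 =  - 2^3*5^1*6367^1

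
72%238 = 72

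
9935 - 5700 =4235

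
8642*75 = 648150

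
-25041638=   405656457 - 430698095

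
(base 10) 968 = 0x3C8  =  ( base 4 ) 33020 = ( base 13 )596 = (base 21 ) 242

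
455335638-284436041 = 170899597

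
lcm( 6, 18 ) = 18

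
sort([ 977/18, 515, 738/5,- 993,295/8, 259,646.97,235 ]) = [ -993, 295/8, 977/18, 738/5, 235,259, 515, 646.97] 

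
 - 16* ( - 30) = 480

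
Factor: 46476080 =2^4*5^1 *7^1*149^1*557^1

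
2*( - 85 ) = -170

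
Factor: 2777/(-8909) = -59^(-1)*151^( - 1)*2777^1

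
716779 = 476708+240071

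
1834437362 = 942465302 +891972060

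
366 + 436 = 802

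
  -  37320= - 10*3732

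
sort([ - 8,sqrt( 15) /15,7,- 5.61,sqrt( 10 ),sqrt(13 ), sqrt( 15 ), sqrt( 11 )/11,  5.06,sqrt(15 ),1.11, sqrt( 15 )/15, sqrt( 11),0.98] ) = [- 8, - 5.61,sqrt(15)/15, sqrt(15 ) /15,sqrt( 11) /11,0.98, 1.11,  sqrt(10),sqrt(11),sqrt( 13),sqrt( 15 ),sqrt(15 ),5.06, 7]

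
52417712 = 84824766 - 32407054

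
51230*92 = 4713160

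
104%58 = 46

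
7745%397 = 202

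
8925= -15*(-595)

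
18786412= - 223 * (  -  84244) 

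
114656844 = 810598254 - 695941410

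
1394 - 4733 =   -  3339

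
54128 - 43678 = 10450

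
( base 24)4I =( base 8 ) 162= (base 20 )5e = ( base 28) 42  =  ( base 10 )114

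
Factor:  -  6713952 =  - 2^5 * 3^1*7^1 * 97^1 * 103^1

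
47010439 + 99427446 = 146437885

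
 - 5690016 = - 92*61848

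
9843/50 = 196 + 43/50 = 196.86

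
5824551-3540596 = 2283955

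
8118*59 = 478962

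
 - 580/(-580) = 1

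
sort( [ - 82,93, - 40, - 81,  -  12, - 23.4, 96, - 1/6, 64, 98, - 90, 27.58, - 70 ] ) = [-90,  -  82, - 81, - 70, - 40, - 23.4, - 12, - 1/6, 27.58,64, 93, 96, 98]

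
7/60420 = 7/60420  =  0.00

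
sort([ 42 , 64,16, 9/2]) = [ 9/2 , 16,42,64]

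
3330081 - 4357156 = -1027075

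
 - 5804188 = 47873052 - 53677240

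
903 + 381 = 1284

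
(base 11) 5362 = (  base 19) 10bi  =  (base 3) 100201110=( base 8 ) 15656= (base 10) 7086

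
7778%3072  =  1634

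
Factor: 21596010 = 2^1*3^1 * 5^1  *  29^1 * 103^1 * 241^1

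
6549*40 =261960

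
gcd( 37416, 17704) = 8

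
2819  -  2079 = 740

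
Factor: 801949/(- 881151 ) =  -3^ ( - 1 )*293717^( - 1)*801949^1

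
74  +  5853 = 5927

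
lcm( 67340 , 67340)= 67340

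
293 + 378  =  671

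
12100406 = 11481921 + 618485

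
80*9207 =736560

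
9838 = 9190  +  648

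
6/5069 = 6/5069 = 0.00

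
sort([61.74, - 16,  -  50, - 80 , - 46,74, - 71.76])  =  [ - 80, - 71.76,  -  50, - 46, -16, 61.74,74] 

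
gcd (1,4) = 1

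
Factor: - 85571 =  - 85571^1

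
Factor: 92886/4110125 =2^1* 3^1 * 5^ ( - 3)*113^1*131^(-1)*137^1*251^(-1)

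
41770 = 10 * 4177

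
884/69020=13/1015= 0.01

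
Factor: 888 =2^3 * 3^1*37^1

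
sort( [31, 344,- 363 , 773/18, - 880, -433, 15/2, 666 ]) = [ - 880, - 433, - 363, 15/2, 31,773/18,  344, 666] 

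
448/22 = 224/11=20.36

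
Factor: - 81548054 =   -  2^1*7^2 * 832123^1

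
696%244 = 208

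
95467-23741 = 71726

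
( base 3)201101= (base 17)1dd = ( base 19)18A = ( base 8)1013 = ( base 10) 523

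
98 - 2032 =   -  1934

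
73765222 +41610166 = 115375388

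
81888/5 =16377 + 3/5 = 16377.60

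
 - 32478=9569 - 42047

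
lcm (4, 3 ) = 12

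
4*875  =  3500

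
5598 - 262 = 5336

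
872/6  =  436/3=145.33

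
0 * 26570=0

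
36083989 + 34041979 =70125968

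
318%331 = 318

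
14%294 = 14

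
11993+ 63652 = 75645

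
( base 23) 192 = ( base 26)12A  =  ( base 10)738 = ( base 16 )2e2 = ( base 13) 44A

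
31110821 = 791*39331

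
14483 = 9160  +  5323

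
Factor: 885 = 3^1*5^1*59^1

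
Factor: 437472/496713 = 96/109 = 2^5*3^1*109^( - 1)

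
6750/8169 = 2250/2723  =  0.83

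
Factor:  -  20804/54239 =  - 2^2*7^1*73^(  -  1) =-28/73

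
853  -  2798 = -1945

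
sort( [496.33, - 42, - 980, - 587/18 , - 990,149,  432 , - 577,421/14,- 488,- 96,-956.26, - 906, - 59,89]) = [ - 990 , - 980, - 956.26, - 906, - 577, - 488, - 96, - 59 , - 42, - 587/18,421/14, 89, 149,432,  496.33 ] 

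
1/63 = 1/63 = 0.02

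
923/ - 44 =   -  923/44 = - 20.98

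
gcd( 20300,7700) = 700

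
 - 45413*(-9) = 408717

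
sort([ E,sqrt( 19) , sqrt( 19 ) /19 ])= [ sqrt( 19) /19,E,sqrt( 19)]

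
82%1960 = 82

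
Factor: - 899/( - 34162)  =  1/38=2^( - 1 )*  19^( - 1 )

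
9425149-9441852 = - 16703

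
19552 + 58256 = 77808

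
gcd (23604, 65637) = 3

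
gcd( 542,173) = 1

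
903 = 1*903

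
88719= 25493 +63226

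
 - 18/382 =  - 9/191 = - 0.05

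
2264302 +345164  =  2609466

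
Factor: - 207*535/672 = -36915/224= -2^( - 5 )* 3^1 * 5^1*7^ ( - 1) * 23^1*107^1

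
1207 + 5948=7155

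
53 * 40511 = 2147083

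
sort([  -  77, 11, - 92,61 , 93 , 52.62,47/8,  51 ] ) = [ - 92, - 77,47/8,  11,51,  52.62,61,93]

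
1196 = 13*92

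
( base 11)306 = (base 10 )369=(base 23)g1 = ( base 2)101110001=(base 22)GH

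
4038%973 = 146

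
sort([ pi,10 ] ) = [ pi, 10 ] 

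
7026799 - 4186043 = 2840756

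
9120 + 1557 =10677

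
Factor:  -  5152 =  - 2^5*7^1*23^1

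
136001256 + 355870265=491871521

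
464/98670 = 232/49335 = 0.00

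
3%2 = 1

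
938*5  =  4690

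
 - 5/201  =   - 1 + 196/201 = - 0.02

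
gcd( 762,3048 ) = 762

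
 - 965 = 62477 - 63442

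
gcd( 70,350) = 70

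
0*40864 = 0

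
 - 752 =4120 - 4872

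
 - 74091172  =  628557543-702648715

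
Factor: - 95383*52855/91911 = -3^( - 1 ) * 5^1 * 11^1 * 31^2 * 30637^( - 1) * 95383^1 = -5041468465/91911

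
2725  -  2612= 113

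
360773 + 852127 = 1212900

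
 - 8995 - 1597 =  - 10592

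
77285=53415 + 23870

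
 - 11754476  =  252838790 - 264593266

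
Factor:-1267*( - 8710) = 2^1*5^1*7^1*13^1*67^1*181^1 =11035570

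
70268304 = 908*77388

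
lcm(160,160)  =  160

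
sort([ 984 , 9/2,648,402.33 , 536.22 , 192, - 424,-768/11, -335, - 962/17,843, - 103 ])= [  -  424, - 335, - 103, - 768/11 , - 962/17,9/2,192 , 402.33, 536.22, 648,  843,984]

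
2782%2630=152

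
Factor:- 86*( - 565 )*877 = 2^1*5^1 * 43^1*113^1  *  877^1 = 42613430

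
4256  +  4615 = 8871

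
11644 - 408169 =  - 396525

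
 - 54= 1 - 55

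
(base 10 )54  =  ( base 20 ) 2e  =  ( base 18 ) 30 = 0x36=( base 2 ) 110110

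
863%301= 261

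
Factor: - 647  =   - 647^1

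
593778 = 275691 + 318087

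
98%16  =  2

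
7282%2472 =2338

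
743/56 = 13 + 15/56 = 13.27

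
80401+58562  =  138963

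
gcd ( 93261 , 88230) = 3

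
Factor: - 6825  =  -3^1*5^2*7^1 * 13^1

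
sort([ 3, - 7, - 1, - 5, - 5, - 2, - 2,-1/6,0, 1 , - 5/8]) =[-7,-5, - 5,-2, - 2, - 1, - 5/8, - 1/6,0, 1,3] 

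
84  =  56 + 28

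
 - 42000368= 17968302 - 59968670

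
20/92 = 5/23 = 0.22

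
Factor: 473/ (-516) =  - 11/12 = - 2^( - 2)*3^ ( - 1 )* 11^1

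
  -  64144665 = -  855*75023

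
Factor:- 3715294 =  - 2^1 * 11^1*97^1* 1741^1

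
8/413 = 8/413  =  0.02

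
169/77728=169/77728  =  0.00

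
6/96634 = 3/48317  =  0.00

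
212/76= 53/19= 2.79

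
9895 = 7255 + 2640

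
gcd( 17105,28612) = 311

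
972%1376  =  972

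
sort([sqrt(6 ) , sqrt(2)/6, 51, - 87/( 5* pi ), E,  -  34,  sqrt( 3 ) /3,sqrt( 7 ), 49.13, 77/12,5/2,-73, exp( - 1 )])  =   [ - 73, - 34, - 87/( 5*pi ),sqrt(2 ) /6, exp( - 1 ) , sqrt( 3 ) /3,  sqrt( 6),5/2, sqrt( 7 ),E , 77/12, 49.13,  51 ] 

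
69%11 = 3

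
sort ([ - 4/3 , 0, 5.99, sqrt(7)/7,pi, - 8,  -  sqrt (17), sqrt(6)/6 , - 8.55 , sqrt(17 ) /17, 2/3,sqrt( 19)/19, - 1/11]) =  [ - 8.55,-8, - sqrt(17) , - 4/3, - 1/11,0,sqrt(19)/19,sqrt(17)/17 , sqrt(7) /7,sqrt( 6) /6,  2/3 , pi,5.99 ] 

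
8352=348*24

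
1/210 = 1/210 = 0.00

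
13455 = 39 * 345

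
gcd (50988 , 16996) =16996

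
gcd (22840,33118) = 1142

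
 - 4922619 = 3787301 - 8709920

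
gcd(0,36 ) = 36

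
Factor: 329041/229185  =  3^( - 2)*5^( - 1)*11^ ( - 1) * 37^1 *463^( - 1) *8893^1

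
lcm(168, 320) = 6720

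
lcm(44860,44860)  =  44860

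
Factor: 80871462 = 2^1*3^2*7^2*91691^1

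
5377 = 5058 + 319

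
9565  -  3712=5853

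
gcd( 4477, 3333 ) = 11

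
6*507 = 3042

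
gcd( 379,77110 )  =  1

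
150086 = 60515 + 89571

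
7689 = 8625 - 936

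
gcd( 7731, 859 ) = 859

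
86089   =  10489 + 75600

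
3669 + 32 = 3701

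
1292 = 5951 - 4659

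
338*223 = 75374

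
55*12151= 668305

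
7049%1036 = 833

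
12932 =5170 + 7762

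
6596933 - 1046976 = 5549957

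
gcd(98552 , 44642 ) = 2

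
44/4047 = 44/4047  =  0.01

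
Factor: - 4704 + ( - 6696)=- 2^3 * 3^1*5^2 * 19^1=- 11400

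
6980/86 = 81 + 7/43 = 81.16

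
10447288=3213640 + 7233648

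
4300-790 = 3510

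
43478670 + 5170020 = 48648690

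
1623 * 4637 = 7525851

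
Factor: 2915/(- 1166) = - 5/2 = - 2^( - 1 )*5^1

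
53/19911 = 53/19911 = 0.00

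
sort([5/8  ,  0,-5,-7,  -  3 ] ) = [ - 7,-5,  -  3 , 0,5/8 ]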